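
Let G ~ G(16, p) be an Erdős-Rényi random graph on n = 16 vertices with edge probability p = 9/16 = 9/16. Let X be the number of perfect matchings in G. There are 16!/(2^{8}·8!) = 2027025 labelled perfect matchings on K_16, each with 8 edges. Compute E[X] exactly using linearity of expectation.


K_16 has 16!/(2^{8}·8!) = 2027025 labelled perfect matchings.
For each such perfect matching H, let X_H = 1 if all 8 edges of H are present in G. Then P[X_H = 1] = p^{8} = (9/16)^{8} = 43046721/4294967296.
By linearity: E[X] = Σ_H E[X_H] = 2027025 · p^{8} = 2027025 · 43046721/4294967296 = 87256779635025/4294967296.
Numerically: E[X] ≈ 20316.1.

E[X] = 2027025 · (9/16)^{8} = 87256779635025/4294967296 ≈ 20316.1.


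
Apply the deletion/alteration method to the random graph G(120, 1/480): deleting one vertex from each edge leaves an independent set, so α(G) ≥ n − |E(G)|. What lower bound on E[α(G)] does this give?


E[|E(G)|] = C(120, 2)·p = 7140 · (1/480) = 119/8.
E[α(G)] ≥ n − E[|E(G)|] = 120 − 119/8 = 841/8.
Numerically: ≈ 105.12500.
(This is only a lower bound; the true E[α(G)] may be larger.)

E[α(G)] ≥ 841/8 ≈ 105.12500.


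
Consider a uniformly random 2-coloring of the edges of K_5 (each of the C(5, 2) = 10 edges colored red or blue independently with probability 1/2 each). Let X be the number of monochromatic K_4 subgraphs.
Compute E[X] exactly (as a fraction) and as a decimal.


Let X = Σ_S X_S over the C(5, 4) = 5 subsets S of size 4, where X_S = 1 if the K_4 on S is monochromatic.
For a fixed S, the K_4 on S has C(4, 2) = 6 edges. P[all 6 edges red] = (1/2)^6, and likewise for blue, so P[monochromatic] = 2·(1/2)^6 = 2^{1 − 6} = 1/32.
By linearity of expectation: E[X] = C(5, 4) · 2^{1 − 6} = 5 · 1/32 = 5/32.
Numerically: E[X] ≈ 0.156.

E[X] = C(5,4)·2^(1−C(4,2)) = 5/32 ≈ 0.156.


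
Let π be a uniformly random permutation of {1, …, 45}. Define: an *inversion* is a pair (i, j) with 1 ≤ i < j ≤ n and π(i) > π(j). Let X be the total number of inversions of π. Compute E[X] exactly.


Write X = Σ X_I over the C(45, 2) = 990 pairs i < j, with X_I the indicator of one inversion.
There are 990 indicators.
For each fixed pair i < j, the values π(i) and π(j) are two distinct elements of {1, …, 45} in uniformly random order; by symmetry P[π(i) > π(j)] = 1/2.
By linearity: E[X] = 990 · (1/2) = C(45, 2) · (1/2) = 990/2 = 495 ≈ 495.00000.

E[X] = 495 = 495.00000.


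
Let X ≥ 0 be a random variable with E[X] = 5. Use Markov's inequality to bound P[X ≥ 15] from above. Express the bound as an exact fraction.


μ = E[X] = 5, a = 15.
Markov: P[X ≥ 15] ≤ μ/a = (5)/15 = 1/3.
Numerically: ≈ 0.3333.
(Since a = 15 > μ = 5.0000, the bound 1/3 is < 1 and informative.)

P[X ≥ 15] ≤ 1/3 ≈ 0.3333.


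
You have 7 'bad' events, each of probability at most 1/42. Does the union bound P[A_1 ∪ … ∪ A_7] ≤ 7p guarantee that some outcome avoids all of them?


Union bound: P[∪_{i=1}^{7} A_i] ≤ Σ_i P[A_i] ≤ 7·p = 7·(1/42) = 1/6.
Numerically: 1/6 ≈ 0.166667.
Is 1/6 < 1? YES.
Since P[∪ A_i] ≤ 1/6 < 1, the complement has P[∩ A_i^c] ≥ 1 − 1/6 = 5/6 > 0, so some outcome avoids every A_i.

7·p = 1/6 ≈ 0.166667; existence CERTIFIED by the union bound.


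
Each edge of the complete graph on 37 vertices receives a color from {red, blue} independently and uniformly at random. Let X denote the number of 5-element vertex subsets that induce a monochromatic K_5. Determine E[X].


Let X = Σ_S X_S over the C(37, 5) = 435897 subsets S of size 5, where X_S = 1 if the K_5 on S is monochromatic.
For a fixed S, the K_5 on S has C(5, 2) = 10 edges. P[all 10 edges red] = (1/2)^10, and likewise for blue, so P[monochromatic] = 2·(1/2)^10 = 2^{1 − 10} = 1/512.
By linearity of expectation: E[X] = C(37, 5) · 2^{1 − 10} = 435897 · 1/512 = 435897/512.
Numerically: E[X] ≈ 851.361328.

E[X] = C(37,5)·2^(1−C(5,2)) = 435897/512 ≈ 851.361328.


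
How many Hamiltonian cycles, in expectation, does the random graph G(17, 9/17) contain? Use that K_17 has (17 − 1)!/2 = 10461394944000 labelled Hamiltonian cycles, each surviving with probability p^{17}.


K_17 has (17 − 1)!/2 = 10461394944000 labelled Hamiltonian cycles.
For each such Hamiltonian cycle H, let X_H = 1 if all 17 edges of H are present in G. Then P[X_H = 1] = p^{17} = (9/17)^{17} = 16677181699666569/827240261886336764177.
By linearity of expectation: E[X] = Σ_H E[X_H] = 10461394944000 · p^{17} = 10461394944000 · 16677181699666569/827240261886336764177 = 174466584313061171422427136000/827240261886336764177.
Numerically: E[X] ≈ 2.10902e+08.

E[X] = 10461394944000 · (9/17)^{17} = 174466584313061171422427136000/827240261886336764177 ≈ 2.10902e+08.


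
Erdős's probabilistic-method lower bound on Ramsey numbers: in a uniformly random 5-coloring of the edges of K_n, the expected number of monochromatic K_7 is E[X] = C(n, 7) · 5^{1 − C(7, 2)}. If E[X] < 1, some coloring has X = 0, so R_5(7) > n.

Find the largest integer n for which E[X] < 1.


We need C(n, 7) · 5^{1 − 21} < 1, i.e. C(n, 7) < 5^{21 − 1} = 95367431640625.
Check values of n near the boundary:
  n = 332: C(332, 7) = 82772214646616; 82772214646616 < 95367431640625? YES
  n = 333: C(333, 7) = 84549532139028; 84549532139028 < 95367431640625? YES
  n = 334: C(334, 7) = 86359460961576; 86359460961576 < 95367431640625? YES
  n = 335: C(335, 7) = 88202498238195; 88202498238195 < 95367431640625? YES
  n = 336: C(336, 7) = 90079147136880; 90079147136880 < 95367431640625? YES
  n = 337: C(337, 7) = 91989916924632; 91989916924632 < 95367431640625? YES
  n = 338: C(338, 7) = 93935323022736; 93935323022736 < 95367431640625? YES
  n = 339: C(339, 7) = 95915887062372; 95915887062372 < 95367431640625? NO
  n = 340: C(340, 7) = 97932136940560; 97932136940560 < 95367431640625? NO
The largest n with C(n, 7) < 95367431640625 is n = 338 (where E[X] = 93935323022736/95367431640625 ≈ 0.984983). Hence R_5(7) > 338, i.e. R_5(7) ≥ 339.

Largest n = 338; hence R_5(7) > 338.


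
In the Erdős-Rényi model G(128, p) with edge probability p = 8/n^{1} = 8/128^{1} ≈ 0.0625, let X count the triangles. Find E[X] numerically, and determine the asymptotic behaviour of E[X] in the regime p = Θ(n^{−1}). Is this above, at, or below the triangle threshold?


Number of potential triangles: C(128, 3) = 341376.
Each occurs with probability p³ ≈ (0.0625)³ ≈ 2.4414062e-04.
By linearity: E[X] = C(128, 3)·p³ ≈ 341376 · 2.4414062e-04 ≈ 83.34375.
Here α = 1, so p = 8/n is exactly at the triangle threshold p ~ 1/n. Asymptotically E[X] → c³/6 = 8³/6 = 256/3 ≈ 85.33333, a bounded constant. In this regime the triangle count is asymptotically Poisson(c³/6).

E[X] ≈ 83.34375; in regime p = Θ(1/n^{1}) E[X] stays bounded (at the triangle threshold p ~ 1/n).


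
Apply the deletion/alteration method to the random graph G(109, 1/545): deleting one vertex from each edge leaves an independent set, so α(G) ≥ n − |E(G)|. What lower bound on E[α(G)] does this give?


E[|E(G)|] = C(109, 2)·p = 5886 · (1/545) = 54/5.
E[α(G)] ≥ n − E[|E(G)|] = 109 − 54/5 = 491/5.
Numerically: ≈ 98.20000.
(This is only a lower bound; the true E[α(G)] may be larger.)

E[α(G)] ≥ 491/5 ≈ 98.20000.


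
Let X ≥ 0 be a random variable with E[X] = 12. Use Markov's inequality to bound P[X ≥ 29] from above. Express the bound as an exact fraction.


μ = E[X] = 12, a = 29.
Markov: P[X ≥ 29] ≤ μ/a = (12)/29 = 12/29.
Numerically: ≈ 0.413793.
(Since a = 29 > μ = 12.000000, the bound 12/29 is < 1 and informative.)

P[X ≥ 29] ≤ 12/29 ≈ 0.413793.


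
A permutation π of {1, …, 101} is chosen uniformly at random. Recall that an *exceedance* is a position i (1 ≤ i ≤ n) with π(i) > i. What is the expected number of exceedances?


Write X = Σ_{i=1}^{101} X_i, where X_i = 1_{π(i) > i}.
For each fixed i, π(i) is uniform over {1, …, 101} (marginal of a uniform permutation), so P[π(i) > i] = (n − i)/n. Summing: Σ_{i=1}^{101} (n − i)/n = (0 + 1 + … + 100)/101 = 101(101 − 1)/(2·101) = (101 − 1)/2.
Hence E[X] = Σ_{i=1}^{101} (101 − i)/101 = 50 ≈ 50.0000.

E[X] = 50 = 50.0000.


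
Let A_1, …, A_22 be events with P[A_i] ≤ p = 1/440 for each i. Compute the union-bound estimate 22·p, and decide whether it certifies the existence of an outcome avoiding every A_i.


Union bound: P[∪_{i=1}^{22} A_i] ≤ Σ_i P[A_i] ≤ 22·p = 22·(1/440) = 1/20.
Numerically: 1/20 ≈ 0.050.
Is 1/20 < 1? YES.
Since P[∪ A_i] ≤ 1/20 < 1, the complement has P[∩ A_i^c] ≥ 1 − 1/20 = 19/20 > 0, so some outcome avoids every A_i.

22·p = 1/20 ≈ 0.050; existence CERTIFIED by the union bound.


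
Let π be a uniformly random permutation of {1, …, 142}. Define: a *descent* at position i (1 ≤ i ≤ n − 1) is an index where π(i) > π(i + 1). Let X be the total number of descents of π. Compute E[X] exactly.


Write X = Σ X_I over i = 1, …, 141, with X_I the indicator of one descent.
There are 141 indicators.
For each fixed i, the pair (π(i), π(i+1)) is a uniformly random ordered pair of distinct values from {1, …, 142}; by symmetry P[π(i) > π(i+1)] = 1/2.
By linearity: E[X] = 141 · (1/2) = (142 − 1) · (1/2) = 141/2 ≈ 70.500000.

E[X] = 141/2 = 70.500000.


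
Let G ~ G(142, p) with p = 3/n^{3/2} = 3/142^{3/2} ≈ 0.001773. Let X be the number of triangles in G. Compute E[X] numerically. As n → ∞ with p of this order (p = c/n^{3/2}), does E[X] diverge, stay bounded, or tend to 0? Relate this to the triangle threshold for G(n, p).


Number of potential triangles: C(142, 3) = 467180.
Each occurs with probability p³ ≈ (0.001773)³ ≈ 5.572707e-09.
By linearity: E[X] = C(142, 3)·p³ ≈ 467180 · 5.572707e-09 ≈ 0.0026.
Since α = 3/2 > 1, p = c/n^{3/2} = o(1/n) is below the triangle threshold p ~ 1/n. Asymptotically E[X] ~ (c³/6)·n^{3(1−α)} = (3³/6)·n^{-1.5} → 0, so by Markov's inequality G has no triangles w.h.p.

E[X] ≈ 0.0026; in regime p = Θ(1/n^{3/2}) E[X] tends to 0 (below the triangle threshold p ~ 1/n).


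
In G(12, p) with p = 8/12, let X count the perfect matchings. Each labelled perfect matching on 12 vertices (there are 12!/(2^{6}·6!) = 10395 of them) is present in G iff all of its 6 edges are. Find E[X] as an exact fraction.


K_12 has 12!/(2^{6}·6!) = 10395 labelled perfect matchings.
For each such perfect matching H, let X_H = 1 if all 6 edges of H are present in G. Then P[X_H = 1] = p^{6} = (2/3)^{6} = 64/729.
By linearity of expectation: E[X] = Σ_H E[X_H] = 10395 · p^{6} = 10395 · 64/729 = 24640/27.
Numerically: E[X] ≈ 912.6.

E[X] = 10395 · (2/3)^{6} = 24640/27 ≈ 912.6.


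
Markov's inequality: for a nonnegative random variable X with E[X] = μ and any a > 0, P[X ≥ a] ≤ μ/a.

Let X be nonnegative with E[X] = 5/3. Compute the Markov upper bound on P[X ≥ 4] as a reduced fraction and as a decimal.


μ = E[X] = 5/3, a = 4.
Markov: P[X ≥ 4] ≤ μ/a = (5/3)/4 = 5/12.
Numerically: ≈ 0.4167.
(Since a = 4 > μ = 1.6667, the bound 5/12 is < 1 and informative.)

P[X ≥ 4] ≤ 5/12 ≈ 0.4167.


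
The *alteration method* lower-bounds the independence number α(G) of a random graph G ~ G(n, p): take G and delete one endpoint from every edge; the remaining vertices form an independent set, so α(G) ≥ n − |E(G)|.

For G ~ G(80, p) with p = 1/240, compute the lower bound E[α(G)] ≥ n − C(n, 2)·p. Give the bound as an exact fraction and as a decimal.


E[|E(G)|] = C(80, 2)·p = 3160 · (1/240) = 79/6.
E[α(G)] ≥ n − E[|E(G)|] = 80 − 79/6 = 401/6.
Numerically: ≈ 66.83333.
(This is only a lower bound; the true E[α(G)] may be larger.)

E[α(G)] ≥ 401/6 ≈ 66.83333.


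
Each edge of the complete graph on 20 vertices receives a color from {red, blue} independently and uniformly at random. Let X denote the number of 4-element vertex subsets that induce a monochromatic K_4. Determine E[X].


Let X = Σ_S X_S over the C(20, 4) = 4845 subsets S of size 4, where X_S = 1 if the K_4 on S is monochromatic.
For a fixed S, the K_4 on S has C(4, 2) = 6 edges. P[all 6 edges red] = (1/2)^6, and likewise for blue, so P[monochromatic] = 2·(1/2)^6 = 2^{1 − 6} = 1/32.
By linearity of expectation: E[X] = C(20, 4) · 2^{1 − 6} = 4845 · 1/32 = 4845/32.
Numerically: E[X] ≈ 151.40625.

E[X] = C(20,4)·2^(1−C(4,2)) = 4845/32 ≈ 151.40625.


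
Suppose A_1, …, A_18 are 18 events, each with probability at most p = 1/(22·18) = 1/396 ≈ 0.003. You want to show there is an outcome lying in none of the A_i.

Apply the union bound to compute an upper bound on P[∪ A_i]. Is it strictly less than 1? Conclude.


Union bound: P[∪_{i=1}^{18} A_i] ≤ Σ_i P[A_i] ≤ 18·p = 18·(1/396) = 1/22.
Numerically: 1/22 ≈ 0.045.
Is 1/22 < 1? YES.
Since P[∪ A_i] ≤ 1/22 < 1, the complement has P[∩ A_i^c] ≥ 1 − 1/22 = 21/22 > 0, so some outcome avoids every A_i.

18·p = 1/22 ≈ 0.045; existence CERTIFIED by the union bound.


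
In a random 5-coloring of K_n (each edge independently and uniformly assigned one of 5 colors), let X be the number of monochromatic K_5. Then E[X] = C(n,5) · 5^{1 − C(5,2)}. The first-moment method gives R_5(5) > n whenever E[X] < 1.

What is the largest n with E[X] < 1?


We need C(n, 5) · 5^{1 − 10} < 1, i.e. C(n, 5) < 5^{10 − 1} = 1953125.
Check values of n near the boundary:
  n = 43: C(43, 5) = 962598; 962598 < 1953125? YES
  n = 44: C(44, 5) = 1086008; 1086008 < 1953125? YES
  n = 45: C(45, 5) = 1221759; 1221759 < 1953125? YES
  n = 46: C(46, 5) = 1370754; 1370754 < 1953125? YES
  n = 47: C(47, 5) = 1533939; 1533939 < 1953125? YES
  n = 48: C(48, 5) = 1712304; 1712304 < 1953125? YES
  n = 49: C(49, 5) = 1906884; 1906884 < 1953125? YES
  n = 50: C(50, 5) = 2118760; 2118760 < 1953125? NO
  n = 51: C(51, 5) = 2349060; 2349060 < 1953125? NO
  n = 52: C(52, 5) = 2598960; 2598960 < 1953125? NO
The largest n with C(n, 5) < 1953125 is n = 49 (where E[X] = 1906884/1953125 ≈ 0.976325). Hence R_5(5) > 49, i.e. R_5(5) ≥ 50.

Largest n = 49; hence R_5(5) > 49.


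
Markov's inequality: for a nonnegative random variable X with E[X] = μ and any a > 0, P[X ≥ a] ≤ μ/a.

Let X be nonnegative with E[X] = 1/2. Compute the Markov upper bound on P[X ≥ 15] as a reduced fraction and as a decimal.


μ = E[X] = 1/2, a = 15.
Markov: P[X ≥ 15] ≤ μ/a = (1/2)/15 = 1/30.
Numerically: ≈ 0.033.
(Since a = 15 > μ = 0.500, the bound 1/30 is < 1 and informative.)

P[X ≥ 15] ≤ 1/30 ≈ 0.033.


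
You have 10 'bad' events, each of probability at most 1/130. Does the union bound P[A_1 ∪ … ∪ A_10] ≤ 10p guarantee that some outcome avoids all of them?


Union bound: P[∪_{i=1}^{10} A_i] ≤ Σ_i P[A_i] ≤ 10·p = 10·(1/130) = 1/13.
Numerically: 1/13 ≈ 0.07692.
Is 1/13 < 1? YES.
Since P[∪ A_i] ≤ 1/13 < 1, the complement has P[∩ A_i^c] ≥ 1 − 1/13 = 12/13 > 0, so some outcome avoids every A_i.

10·p = 1/13 ≈ 0.07692; existence CERTIFIED by the union bound.


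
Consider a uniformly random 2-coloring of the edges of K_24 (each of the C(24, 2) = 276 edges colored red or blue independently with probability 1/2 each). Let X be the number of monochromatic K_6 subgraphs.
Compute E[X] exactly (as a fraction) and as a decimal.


Let X = Σ_S X_S over the C(24, 6) = 134596 subsets S of size 6, where X_S = 1 if the K_6 on S is monochromatic.
For a fixed S, the K_6 on S has C(6, 2) = 15 edges. P[all 15 edges red] = (1/2)^15, and likewise for blue, so P[monochromatic] = 2·(1/2)^15 = 2^{1 − 15} = 1/16384.
By linearity of expectation: E[X] = C(24, 6) · 2^{1 − 15} = 134596 · 1/16384 = 33649/4096.
Numerically: E[X] ≈ 8.21509.

E[X] = C(24,6)·2^(1−C(6,2)) = 33649/4096 ≈ 8.21509.


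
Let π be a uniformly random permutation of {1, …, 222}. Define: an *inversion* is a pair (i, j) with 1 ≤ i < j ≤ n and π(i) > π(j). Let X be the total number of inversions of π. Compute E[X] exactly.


Write X = Σ X_I over the C(222, 2) = 24531 pairs i < j, with X_I the indicator of one inversion.
There are 24531 indicators.
For each fixed pair i < j, the values π(i) and π(j) are two distinct elements of {1, …, 222} in uniformly random order; by symmetry P[π(i) > π(j)] = 1/2.
By linearity: E[X] = 24531 · (1/2) = C(222, 2) · (1/2) = 24531/2 = 24531/2 ≈ 12265.500000.

E[X] = 24531/2 = 12265.500000.


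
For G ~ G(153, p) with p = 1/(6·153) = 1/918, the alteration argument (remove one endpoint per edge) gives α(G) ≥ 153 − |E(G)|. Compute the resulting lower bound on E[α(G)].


E[|E(G)|] = C(153, 2)·p = 11628 · (1/918) = 38/3.
E[α(G)] ≥ n − E[|E(G)|] = 153 − 38/3 = 421/3.
Numerically: ≈ 140.333.
(This is only a lower bound; the true E[α(G)] may be larger.)

E[α(G)] ≥ 421/3 ≈ 140.333.


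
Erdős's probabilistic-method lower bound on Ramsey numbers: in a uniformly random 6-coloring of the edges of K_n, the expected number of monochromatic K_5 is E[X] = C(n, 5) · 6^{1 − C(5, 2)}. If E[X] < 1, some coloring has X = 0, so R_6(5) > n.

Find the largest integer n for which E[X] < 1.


We need C(n, 5) · 6^{1 − 10} < 1, i.e. C(n, 5) < 6^{10 − 1} = 10077696.
Check values of n near the boundary:
  n = 62: C(62, 5) = 6471002; 6471002 < 10077696? YES
  n = 63: C(63, 5) = 7028847; 7028847 < 10077696? YES
  n = 64: C(64, 5) = 7624512; 7624512 < 10077696? YES
  n = 65: C(65, 5) = 8259888; 8259888 < 10077696? YES
  n = 66: C(66, 5) = 8936928; 8936928 < 10077696? YES
  n = 67: C(67, 5) = 9657648; 9657648 < 10077696? YES
  n = 68: C(68, 5) = 10424128; 10424128 < 10077696? NO
  n = 69: C(69, 5) = 11238513; 11238513 < 10077696? NO
The largest n with C(n, 5) < 10077696 is n = 67 (where E[X] = 67067/69984 ≈ 0.958319). Hence R_6(5) > 67, i.e. R_6(5) ≥ 68.

Largest n = 67; hence R_6(5) > 67.


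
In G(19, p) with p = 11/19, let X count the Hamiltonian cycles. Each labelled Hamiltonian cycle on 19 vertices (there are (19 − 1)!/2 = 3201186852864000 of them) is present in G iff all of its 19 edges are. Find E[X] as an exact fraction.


K_19 has (19 − 1)!/2 = 3201186852864000 labelled Hamiltonian cycles.
For each such Hamiltonian cycle H, let X_H = 1 if all 19 edges of H are present in G. Then P[X_H = 1] = p^{19} = (11/19)^{19} = 61159090448414546291/1978419655660313589123979.
Summing the indicators: E[X] = Σ_H E[X_H] = 3201186852864000 · p^{19} = 3201186852864000 · 61159090448414546291/1978419655660313589123979 = 195781676276584883979724733927424000/1978419655660313589123979.
Numerically: E[X] ≈ 9.89586e+10.

E[X] = 3201186852864000 · (11/19)^{19} = 195781676276584883979724733927424000/1978419655660313589123979 ≈ 9.89586e+10.


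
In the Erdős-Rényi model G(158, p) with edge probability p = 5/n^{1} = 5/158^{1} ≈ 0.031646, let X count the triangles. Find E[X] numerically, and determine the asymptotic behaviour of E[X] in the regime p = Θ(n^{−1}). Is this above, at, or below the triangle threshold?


Number of potential triangles: C(158, 3) = 644956.
Each occurs with probability p³ ≈ (0.031646)³ ≈ 3.1691205e-05.
By linearity: E[X] = C(158, 3)·p³ ≈ 644956 · 3.1691205e-05 ≈ 20.43943.
Here α = 1, so p = 5/n is exactly at the triangle threshold p ~ 1/n. Asymptotically E[X] → c³/6 = 5³/6 = 125/6 ≈ 20.83333, a bounded constant. In this regime the triangle count is asymptotically Poisson(c³/6).

E[X] ≈ 20.43943; in regime p = Θ(1/n^{1}) E[X] stays bounded (at the triangle threshold p ~ 1/n).


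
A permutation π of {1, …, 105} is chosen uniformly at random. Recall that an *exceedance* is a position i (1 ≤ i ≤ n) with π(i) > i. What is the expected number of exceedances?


Write X = Σ_{i=1}^{105} X_i, where X_i = 1_{π(i) > i}.
For each fixed i, π(i) is uniform over {1, …, 105} (marginal of a uniform permutation), so P[π(i) > i] = (n − i)/n. Summing: Σ_{i=1}^{105} (n − i)/n = (0 + 1 + … + 104)/105 = 105(105 − 1)/(2·105) = (105 − 1)/2.
Hence E[X] = Σ_{i=1}^{105} (105 − i)/105 = 52 ≈ 52.000000.

E[X] = 52 = 52.000000.


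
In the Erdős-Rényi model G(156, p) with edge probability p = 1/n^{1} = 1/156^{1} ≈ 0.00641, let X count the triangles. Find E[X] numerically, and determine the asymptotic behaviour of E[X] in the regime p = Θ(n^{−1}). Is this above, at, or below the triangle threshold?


Number of potential triangles: C(156, 3) = 620620.
Each occurs with probability p³ ≈ (0.00641)³ ≈ 2.63406e-07.
By linearity: E[X] = C(156, 3)·p³ ≈ 620620 · 2.63406e-07 ≈ 0.163.
Here α = 1, so p = 1/n is exactly at the triangle threshold p ~ 1/n. Asymptotically E[X] → c³/6 = 1³/6 = 1/6 ≈ 0.167, a bounded constant. In this regime the triangle count is asymptotically Poisson(c³/6).

E[X] ≈ 0.163; in regime p = Θ(1/n^{1}) E[X] stays bounded (at the triangle threshold p ~ 1/n).


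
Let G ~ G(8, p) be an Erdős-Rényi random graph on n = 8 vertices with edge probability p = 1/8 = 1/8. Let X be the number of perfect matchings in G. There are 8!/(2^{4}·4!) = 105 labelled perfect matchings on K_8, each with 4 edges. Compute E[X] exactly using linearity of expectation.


K_8 has 8!/(2^{4}·4!) = 105 labelled perfect matchings.
For each such perfect matching H, let X_H = 1 if all 4 edges of H are present in G. Then P[X_H = 1] = p^{4} = (1/8)^{4} = 1/4096.
By linearity: E[X] = Σ_H E[X_H] = 105 · p^{4} = 105 · 1/4096 = 105/4096.
Numerically: E[X] ≈ 0.0256348.

E[X] = 105 · (1/8)^{4} = 105/4096 ≈ 0.0256348.


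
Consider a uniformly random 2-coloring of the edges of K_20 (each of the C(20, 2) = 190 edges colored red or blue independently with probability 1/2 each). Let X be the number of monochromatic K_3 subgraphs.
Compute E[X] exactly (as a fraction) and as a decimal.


Let X = Σ_S X_S over the C(20, 3) = 1140 subsets S of size 3, where X_S = 1 if the K_3 on S is monochromatic.
For a fixed S, the K_3 on S has C(3, 2) = 3 edges. P[all 3 edges red] = (1/2)^3, and likewise for blue, so P[monochromatic] = 2·(1/2)^3 = 2^{1 − 3} = 1/4.
Summing: E[X] = C(20, 3) · 2^{1 − 3} = 1140 · 1/4 = 285.
Numerically: E[X] ≈ 285.00000.

E[X] = C(20,3)·2^(1−C(3,2)) = 285 ≈ 285.00000.


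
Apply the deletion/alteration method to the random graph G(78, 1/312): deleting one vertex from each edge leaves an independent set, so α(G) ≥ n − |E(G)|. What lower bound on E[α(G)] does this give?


E[|E(G)|] = C(78, 2)·p = 3003 · (1/312) = 77/8.
E[α(G)] ≥ n − E[|E(G)|] = 78 − 77/8 = 547/8.
Numerically: ≈ 68.37500.
(This is only a lower bound; the true E[α(G)] may be larger.)

E[α(G)] ≥ 547/8 ≈ 68.37500.


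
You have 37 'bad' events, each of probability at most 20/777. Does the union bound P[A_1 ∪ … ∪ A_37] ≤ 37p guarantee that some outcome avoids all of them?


Union bound: P[∪_{i=1}^{37} A_i] ≤ Σ_i P[A_i] ≤ 37·p = 37·(20/777) = 20/21.
Numerically: 20/21 ≈ 0.952381.
Is 20/21 < 1? YES.
Since P[∪ A_i] ≤ 20/21 < 1, the complement has P[∩ A_i^c] ≥ 1 − 20/21 = 1/21 > 0, so some outcome avoids every A_i.

37·p = 20/21 ≈ 0.952381; existence CERTIFIED by the union bound.


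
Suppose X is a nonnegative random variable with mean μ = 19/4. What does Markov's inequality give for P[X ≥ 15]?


μ = E[X] = 19/4, a = 15.
Markov: P[X ≥ 15] ≤ μ/a = (19/4)/15 = 19/60.
Numerically: ≈ 0.316667.
(Since a = 15 > μ = 4.750000, the bound 19/60 is < 1 and informative.)

P[X ≥ 15] ≤ 19/60 ≈ 0.316667.


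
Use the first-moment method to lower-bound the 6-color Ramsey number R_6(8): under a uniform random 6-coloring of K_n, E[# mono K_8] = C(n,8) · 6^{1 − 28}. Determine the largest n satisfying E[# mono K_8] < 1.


We need C(n, 8) · 6^{1 − 28} < 1, i.e. C(n, 8) < 6^{28 − 1} = 1023490369077469249536.
Check values of n near the boundary:
  n = 1594: C(1594, 8) = 1015652773590544255167; 1015652773590544255167 < 1023490369077469249536? YES
  n = 1595: C(1595, 8) = 1020772636343363633895; 1020772636343363633895 < 1023490369077469249536? YES
  n = 1596: C(1596, 8) = 1025915067760710553965; 1025915067760710553965 < 1023490369077469249536? NO
The largest n with C(n, 8) < 1023490369077469249536 is n = 1595 (where E[X] = 113419181815929292655/113721152119718805504 ≈ 0.997). Hence R_6(8) > 1595, i.e. R_6(8) ≥ 1596.

Largest n = 1595; hence R_6(8) > 1595.


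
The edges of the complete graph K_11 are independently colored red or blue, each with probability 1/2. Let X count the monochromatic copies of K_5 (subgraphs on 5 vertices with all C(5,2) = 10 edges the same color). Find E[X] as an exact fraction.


Let X = Σ_S X_S over the C(11, 5) = 462 subsets S of size 5, where X_S = 1 if the K_5 on S is monochromatic.
For a fixed S, the K_5 on S has C(5, 2) = 10 edges. P[all 10 edges red] = (1/2)^10, and likewise for blue, so P[monochromatic] = 2·(1/2)^10 = 2^{1 − 10} = 1/512.
By linearity: E[X] = C(11, 5) · 2^{1 − 10} = 462 · 1/512 = 231/256.
Numerically: E[X] ≈ 0.9023.

E[X] = C(11,5)·2^(1−C(5,2)) = 231/256 ≈ 0.9023.


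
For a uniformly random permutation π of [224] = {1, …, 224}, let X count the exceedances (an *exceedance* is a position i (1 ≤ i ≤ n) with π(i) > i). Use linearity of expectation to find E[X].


Write X = Σ_{i=1}^{224} X_i, where X_i = 1_{π(i) > i}.
For each fixed i, π(i) is uniform over {1, …, 224} (marginal of a uniform permutation), so P[π(i) > i] = (n − i)/n. Summing: Σ_{i=1}^{224} (n − i)/n = (0 + 1 + … + 223)/224 = 224(224 − 1)/(2·224) = (224 − 1)/2.
Hence E[X] = Σ_{i=1}^{224} (224 − i)/224 = 223/2 ≈ 111.500000.

E[X] = 223/2 = 111.500000.


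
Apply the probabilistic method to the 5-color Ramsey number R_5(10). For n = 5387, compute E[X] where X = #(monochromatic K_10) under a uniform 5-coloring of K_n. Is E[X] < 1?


E[X] = C(5387, 10) · 5^{1 − 45} = 5624406917627224603154306376491 · 5^{−44} = 5624406917627224603154306376491/5684341886080801486968994140625.
As a reduced fraction: E[X] = 5624406917627224603154306376491/5684341886080801486968994140625 ≈ 0.989.
Is E[X] < 1? YES.
Since E[X] < 1, there exists a 5-coloring of K_{5387} with no monochromatic K_10; hence R_5(10) > 5387.

E[X] = 5624406917627224603154306376491/5684341886080801486968994140625 ≈ 0.989; E[X] < 1, so R_5(10) > 5387.


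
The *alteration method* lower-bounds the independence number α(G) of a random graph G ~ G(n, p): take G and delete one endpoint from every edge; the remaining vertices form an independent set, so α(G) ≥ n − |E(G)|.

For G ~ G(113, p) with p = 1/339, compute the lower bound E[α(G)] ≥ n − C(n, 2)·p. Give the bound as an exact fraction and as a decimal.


E[|E(G)|] = C(113, 2)·p = 6328 · (1/339) = 56/3.
E[α(G)] ≥ n − E[|E(G)|] = 113 − 56/3 = 283/3.
Numerically: ≈ 94.3333.
(This is only a lower bound; the true E[α(G)] may be larger.)

E[α(G)] ≥ 283/3 ≈ 94.3333.


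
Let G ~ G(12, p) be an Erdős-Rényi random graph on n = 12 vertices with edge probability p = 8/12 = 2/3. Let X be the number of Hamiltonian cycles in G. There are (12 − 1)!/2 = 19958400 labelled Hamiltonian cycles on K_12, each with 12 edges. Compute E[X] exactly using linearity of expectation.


K_12 has (12 − 1)!/2 = 19958400 labelled Hamiltonian cycles.
For each such Hamiltonian cycle H, let X_H = 1 if all 12 edges of H are present in G. Then P[X_H = 1] = p^{12} = (2/3)^{12} = 4096/531441.
By linearity: E[X] = Σ_H E[X_H] = 19958400 · p^{12} = 19958400 · 4096/531441 = 1009254400/6561.
Numerically: E[X] ≈ 1.5383e+05.

E[X] = 19958400 · (2/3)^{12} = 1009254400/6561 ≈ 1.5383e+05.


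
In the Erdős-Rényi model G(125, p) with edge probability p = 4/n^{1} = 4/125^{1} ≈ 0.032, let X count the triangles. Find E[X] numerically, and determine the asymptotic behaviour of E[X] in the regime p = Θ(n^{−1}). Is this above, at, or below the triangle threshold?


Number of potential triangles: C(125, 3) = 317750.
Each occurs with probability p³ ≈ (0.032)³ ≈ 3.276800e-05.
By linearity: E[X] = C(125, 3)·p³ ≈ 317750 · 3.276800e-05 ≈ 10.4120.
Here α = 1, so p = 4/n is exactly at the triangle threshold p ~ 1/n. Asymptotically E[X] → c³/6 = 4³/6 = 32/3 ≈ 10.6667, a bounded constant. In this regime the triangle count is asymptotically Poisson(c³/6).

E[X] ≈ 10.4120; in regime p = Θ(1/n^{1}) E[X] stays bounded (at the triangle threshold p ~ 1/n).


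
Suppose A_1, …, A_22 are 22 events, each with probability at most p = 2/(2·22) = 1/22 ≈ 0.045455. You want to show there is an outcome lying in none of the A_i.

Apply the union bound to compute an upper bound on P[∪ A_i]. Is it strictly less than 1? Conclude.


Union bound: P[∪_{i=1}^{22} A_i] ≤ Σ_i P[A_i] ≤ 22·p = 22·(1/22) = 1.
Numerically: 1 ≈ 1.000000.
Is 1 < 1? NO.
Since the bound 1 is ≥ 1, the union bound is uninformative here; it does NOT by itself certify existence.

22·p = 1 ≈ 1.000000; existence NOT certified by the union bound.


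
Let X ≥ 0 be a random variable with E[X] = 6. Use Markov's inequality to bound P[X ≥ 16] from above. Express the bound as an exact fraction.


μ = E[X] = 6, a = 16.
Markov: P[X ≥ 16] ≤ μ/a = (6)/16 = 3/8.
Numerically: ≈ 0.375000.
(Since a = 16 > μ = 6.000000, the bound 3/8 is < 1 and informative.)

P[X ≥ 16] ≤ 3/8 ≈ 0.375000.


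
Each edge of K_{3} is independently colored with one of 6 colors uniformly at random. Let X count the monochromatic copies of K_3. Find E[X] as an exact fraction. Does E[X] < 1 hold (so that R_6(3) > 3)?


E[X] = C(3, 3) · 6^{1 − 3} = 1 · 6^{−2} = 1/36.
As a reduced fraction: E[X] = 1/36 ≈ 0.02778.
Is E[X] < 1? YES.
Since E[X] < 1, there exists a 6-coloring of K_{3} with no monochromatic K_3; hence R_6(3) > 3.

E[X] = 1/36 ≈ 0.02778; E[X] < 1, so R_6(3) > 3.


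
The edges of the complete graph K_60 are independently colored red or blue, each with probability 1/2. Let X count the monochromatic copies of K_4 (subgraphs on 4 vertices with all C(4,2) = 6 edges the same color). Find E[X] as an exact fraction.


Let X = Σ_S X_S over the C(60, 4) = 487635 subsets S of size 4, where X_S = 1 if the K_4 on S is monochromatic.
For a fixed S, the K_4 on S has C(4, 2) = 6 edges. P[all 6 edges red] = (1/2)^6, and likewise for blue, so P[monochromatic] = 2·(1/2)^6 = 2^{1 − 6} = 1/32.
By linearity: E[X] = C(60, 4) · 2^{1 − 6} = 487635 · 1/32 = 487635/32.
Numerically: E[X] ≈ 15238.59375.

E[X] = C(60,4)·2^(1−C(4,2)) = 487635/32 ≈ 15238.59375.


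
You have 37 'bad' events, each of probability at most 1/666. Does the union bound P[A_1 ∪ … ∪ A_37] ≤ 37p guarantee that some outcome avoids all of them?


Union bound: P[∪_{i=1}^{37} A_i] ≤ Σ_i P[A_i] ≤ 37·p = 37·(1/666) = 1/18.
Numerically: 1/18 ≈ 0.056.
Is 1/18 < 1? YES.
Since P[∪ A_i] ≤ 1/18 < 1, the complement has P[∩ A_i^c] ≥ 1 − 1/18 = 17/18 > 0, so some outcome avoids every A_i.

37·p = 1/18 ≈ 0.056; existence CERTIFIED by the union bound.


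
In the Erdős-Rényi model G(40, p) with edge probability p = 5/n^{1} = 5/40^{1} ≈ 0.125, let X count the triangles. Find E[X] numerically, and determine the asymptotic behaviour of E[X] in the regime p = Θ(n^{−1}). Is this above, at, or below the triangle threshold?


Number of potential triangles: C(40, 3) = 9880.
Each occurs with probability p³ ≈ (0.125)³ ≈ 1.953125e-03.
By linearity: E[X] = C(40, 3)·p³ ≈ 9880 · 1.953125e-03 ≈ 19.2969.
Here α = 1, so p = 5/n is exactly at the triangle threshold p ~ 1/n. Asymptotically E[X] → c³/6 = 5³/6 = 125/6 ≈ 20.8333, a bounded constant. In this regime the triangle count is asymptotically Poisson(c³/6).

E[X] ≈ 19.2969; in regime p = Θ(1/n^{1}) E[X] stays bounded (at the triangle threshold p ~ 1/n).


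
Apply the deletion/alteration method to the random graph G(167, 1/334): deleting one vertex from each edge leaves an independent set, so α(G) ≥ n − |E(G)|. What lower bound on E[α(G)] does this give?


E[|E(G)|] = C(167, 2)·p = 13861 · (1/334) = 83/2.
E[α(G)] ≥ n − E[|E(G)|] = 167 − 83/2 = 251/2.
Numerically: ≈ 125.500.
(This is only a lower bound; the true E[α(G)] may be larger.)

E[α(G)] ≥ 251/2 ≈ 125.500.


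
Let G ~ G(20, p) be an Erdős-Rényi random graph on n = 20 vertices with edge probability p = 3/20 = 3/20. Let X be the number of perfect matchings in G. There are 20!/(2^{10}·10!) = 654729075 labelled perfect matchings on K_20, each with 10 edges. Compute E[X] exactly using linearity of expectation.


K_20 has 20!/(2^{10}·10!) = 654729075 labelled perfect matchings.
For each such perfect matching H, let X_H = 1 if all 10 edges of H are present in G. Then P[X_H = 1] = p^{10} = (3/20)^{10} = 59049/10240000000000.
By linearity: E[X] = Σ_H E[X_H] = 654729075 · p^{10} = 654729075 · 59049/10240000000000 = 1546443885987/409600000000.
Numerically: E[X] ≈ 3.78.

E[X] = 654729075 · (3/20)^{10} = 1546443885987/409600000000 ≈ 3.78.


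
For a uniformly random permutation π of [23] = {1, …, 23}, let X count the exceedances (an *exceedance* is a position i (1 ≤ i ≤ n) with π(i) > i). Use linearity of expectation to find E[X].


Write X = Σ_{i=1}^{23} X_i, where X_i = 1_{π(i) > i}.
For each fixed i, π(i) is uniform over {1, …, 23} (marginal of a uniform permutation), so P[π(i) > i] = (n − i)/n. Summing: Σ_{i=1}^{23} (n − i)/n = (0 + 1 + … + 22)/23 = 23(23 − 1)/(2·23) = (23 − 1)/2.
Hence E[X] = Σ_{i=1}^{23} (23 − i)/23 = 11 ≈ 11.0000.

E[X] = 11 = 11.0000.


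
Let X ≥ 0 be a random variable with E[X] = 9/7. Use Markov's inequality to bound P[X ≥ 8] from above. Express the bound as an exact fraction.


μ = E[X] = 9/7, a = 8.
Markov: P[X ≥ 8] ≤ μ/a = (9/7)/8 = 9/56.
Numerically: ≈ 0.1607.
(Since a = 8 > μ = 1.2857, the bound 9/56 is < 1 and informative.)

P[X ≥ 8] ≤ 9/56 ≈ 0.1607.


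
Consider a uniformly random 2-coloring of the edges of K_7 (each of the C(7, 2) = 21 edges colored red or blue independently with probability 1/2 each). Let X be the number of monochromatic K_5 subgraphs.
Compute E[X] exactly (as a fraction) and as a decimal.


Let X = Σ_S X_S over the C(7, 5) = 21 subsets S of size 5, where X_S = 1 if the K_5 on S is monochromatic.
For a fixed S, the K_5 on S has C(5, 2) = 10 edges. P[all 10 edges red] = (1/2)^10, and likewise for blue, so P[monochromatic] = 2·(1/2)^10 = 2^{1 − 10} = 1/512.
By linearity of expectation: E[X] = C(7, 5) · 2^{1 − 10} = 21 · 1/512 = 21/512.
Numerically: E[X] ≈ 0.04102.

E[X] = C(7,5)·2^(1−C(5,2)) = 21/512 ≈ 0.04102.


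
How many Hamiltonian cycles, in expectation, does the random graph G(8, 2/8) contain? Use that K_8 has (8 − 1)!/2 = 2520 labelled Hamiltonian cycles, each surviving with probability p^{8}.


K_8 has (8 − 1)!/2 = 2520 labelled Hamiltonian cycles.
For each such Hamiltonian cycle H, let X_H = 1 if all 8 edges of H are present in G. Then P[X_H = 1] = p^{8} = (1/4)^{8} = 1/65536.
By linearity: E[X] = Σ_H E[X_H] = 2520 · p^{8} = 2520 · 1/65536 = 315/8192.
Numerically: E[X] ≈ 0.0384521.

E[X] = 2520 · (1/4)^{8} = 315/8192 ≈ 0.0384521.


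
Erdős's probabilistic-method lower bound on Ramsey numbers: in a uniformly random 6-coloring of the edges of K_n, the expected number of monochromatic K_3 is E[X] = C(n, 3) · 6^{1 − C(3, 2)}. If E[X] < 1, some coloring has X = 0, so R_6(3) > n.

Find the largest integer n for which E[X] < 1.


We need C(n, 3) · 6^{1 − 3} < 1, i.e. C(n, 3) < 6^{3 − 1} = 36.
Check values of n near the boundary:
  n = 3: C(3, 3) = 1; 1 < 36? YES
  n = 4: C(4, 3) = 4; 4 < 36? YES
  n = 5: C(5, 3) = 10; 10 < 36? YES
  n = 6: C(6, 3) = 20; 20 < 36? YES
  n = 7: C(7, 3) = 35; 35 < 36? YES
  n = 8: C(8, 3) = 56; 56 < 36? NO
  n = 9: C(9, 3) = 84; 84 < 36? NO
  n = 10: C(10, 3) = 120; 120 < 36? NO
The largest n with C(n, 3) < 36 is n = 7 (where E[X] = 35/36 ≈ 0.9722). Hence R_6(3) > 7, i.e. R_6(3) ≥ 8.

Largest n = 7; hence R_6(3) > 7.


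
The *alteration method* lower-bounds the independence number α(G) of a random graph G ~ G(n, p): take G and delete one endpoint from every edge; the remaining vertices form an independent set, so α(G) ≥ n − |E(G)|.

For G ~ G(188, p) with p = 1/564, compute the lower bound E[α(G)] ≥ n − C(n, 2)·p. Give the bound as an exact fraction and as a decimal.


E[|E(G)|] = C(188, 2)·p = 17578 · (1/564) = 187/6.
E[α(G)] ≥ n − E[|E(G)|] = 188 − 187/6 = 941/6.
Numerically: ≈ 156.833333.
(This is only a lower bound; the true E[α(G)] may be larger.)

E[α(G)] ≥ 941/6 ≈ 156.833333.


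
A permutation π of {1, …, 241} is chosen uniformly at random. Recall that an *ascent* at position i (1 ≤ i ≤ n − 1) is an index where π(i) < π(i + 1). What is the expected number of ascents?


Write X = Σ X_I over i = 1, …, 240, with X_I the indicator of one ascent.
There are 240 indicators.
For each fixed i, the pair (π(i), π(i+1)) is a uniformly random ordered pair of distinct values from {1, …, 241}; by symmetry P[π(i) < π(i+1)] = 1/2.
By linearity: E[X] = 240 · (1/2) = (241 − 1) · (1/2) = 120 ≈ 120.00000.

E[X] = 120 = 120.00000.


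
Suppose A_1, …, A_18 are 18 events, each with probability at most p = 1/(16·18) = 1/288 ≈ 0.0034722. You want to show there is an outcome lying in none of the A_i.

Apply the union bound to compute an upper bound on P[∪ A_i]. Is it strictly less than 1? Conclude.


Union bound: P[∪_{i=1}^{18} A_i] ≤ Σ_i P[A_i] ≤ 18·p = 18·(1/288) = 1/16.
Numerically: 1/16 ≈ 0.0625000.
Is 1/16 < 1? YES.
Since P[∪ A_i] ≤ 1/16 < 1, the complement has P[∩ A_i^c] ≥ 1 − 1/16 = 15/16 > 0, so some outcome avoids every A_i.

18·p = 1/16 ≈ 0.0625000; existence CERTIFIED by the union bound.


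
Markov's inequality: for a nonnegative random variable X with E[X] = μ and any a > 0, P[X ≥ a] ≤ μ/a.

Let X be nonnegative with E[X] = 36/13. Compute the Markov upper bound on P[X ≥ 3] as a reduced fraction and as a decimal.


μ = E[X] = 36/13, a = 3.
Markov: P[X ≥ 3] ≤ μ/a = (36/13)/3 = 12/13.
Numerically: ≈ 0.92308.
(Since a = 3 > μ = 2.76923, the bound 12/13 is < 1 and informative.)

P[X ≥ 3] ≤ 12/13 ≈ 0.92308.


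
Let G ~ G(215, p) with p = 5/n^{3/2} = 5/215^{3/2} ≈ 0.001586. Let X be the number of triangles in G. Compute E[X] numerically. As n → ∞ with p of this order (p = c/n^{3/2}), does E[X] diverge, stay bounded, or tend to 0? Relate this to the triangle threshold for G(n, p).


Number of potential triangles: C(215, 3) = 1633355.
Each occurs with probability p³ ≈ (0.001586)³ ≈ 3.9896697e-09.
By linearity: E[X] = C(215, 3)·p³ ≈ 1633355 · 3.9896697e-09 ≈ 0.00652.
Since α = 3/2 > 1, p = c/n^{3/2} = o(1/n) is below the triangle threshold p ~ 1/n. Asymptotically E[X] ~ (c³/6)·n^{3(1−α)} = (5³/6)·n^{-1.5} → 0, so by Markov's inequality G has no triangles w.h.p.

E[X] ≈ 0.00652; in regime p = Θ(1/n^{3/2}) E[X] tends to 0 (below the triangle threshold p ~ 1/n).


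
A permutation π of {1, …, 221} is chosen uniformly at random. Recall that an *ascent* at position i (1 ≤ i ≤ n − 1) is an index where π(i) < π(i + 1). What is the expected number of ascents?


Write X = Σ X_I over i = 1, …, 220, with X_I the indicator of one ascent.
There are 220 indicators.
For each fixed i, the pair (π(i), π(i+1)) is a uniformly random ordered pair of distinct values from {1, …, 221}; by symmetry P[π(i) < π(i+1)] = 1/2.
By linearity: E[X] = 220 · (1/2) = (221 − 1) · (1/2) = 110 ≈ 110.000000.

E[X] = 110 = 110.000000.


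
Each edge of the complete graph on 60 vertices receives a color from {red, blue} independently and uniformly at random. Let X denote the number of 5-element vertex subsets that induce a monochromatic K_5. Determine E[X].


Let X = Σ_S X_S over the C(60, 5) = 5461512 subsets S of size 5, where X_S = 1 if the K_5 on S is monochromatic.
For a fixed S, the K_5 on S has C(5, 2) = 10 edges. P[all 10 edges red] = (1/2)^10, and likewise for blue, so P[monochromatic] = 2·(1/2)^10 = 2^{1 − 10} = 1/512.
By linearity of expectation: E[X] = C(60, 5) · 2^{1 − 10} = 5461512 · 1/512 = 682689/64.
Numerically: E[X] ≈ 10667.016.

E[X] = C(60,5)·2^(1−C(5,2)) = 682689/64 ≈ 10667.016.
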